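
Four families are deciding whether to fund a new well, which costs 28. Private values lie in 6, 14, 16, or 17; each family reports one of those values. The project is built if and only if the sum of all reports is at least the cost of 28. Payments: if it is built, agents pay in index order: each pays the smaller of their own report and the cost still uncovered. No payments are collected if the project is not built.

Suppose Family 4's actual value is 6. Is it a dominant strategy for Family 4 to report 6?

Check each profile of the others' reports and compare truth against every alternative report.
Others report (6, 6, 6): truth gives 0, best alternative gives -4.
Others report (6, 6, 16): truth gives 6, best alternative gives 6.
Others report (6, 6, 17): truth gives 6, best alternative gives 6.
Others report (6, 14, 14): truth gives 6, best alternative gives 6.
Others report (6, 14, 16): truth gives 6, best alternative gives 6.
Others report (6, 14, 17): truth gives 6, best alternative gives 6.
(Remaining 58 profiles checked similarly; truth is weakly best in each.)
In every case the truthful report is at least as good as any alternative, so it is a dominant strategy.

Yes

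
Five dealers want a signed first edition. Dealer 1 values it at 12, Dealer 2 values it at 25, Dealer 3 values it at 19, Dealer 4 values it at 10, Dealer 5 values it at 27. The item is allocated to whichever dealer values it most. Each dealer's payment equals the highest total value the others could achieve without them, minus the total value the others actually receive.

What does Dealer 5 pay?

25

Dealer 5 has the highest value and receives the item.
Without Dealer 5, the item would go to the next-highest value, 25, so the others could achieve 25.
With Dealer 5 present and winning, the others receive nothing, so their total is 0.
Payment = 25 - 0 = 25.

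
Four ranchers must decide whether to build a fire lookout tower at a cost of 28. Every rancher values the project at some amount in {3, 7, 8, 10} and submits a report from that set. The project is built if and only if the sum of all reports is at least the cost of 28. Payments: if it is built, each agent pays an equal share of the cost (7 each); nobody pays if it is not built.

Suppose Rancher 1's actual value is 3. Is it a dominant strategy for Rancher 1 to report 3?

Yes

Check each profile of the others' reports and compare truth against every alternative report.
Others report (3, 8, 10): truth gives 0, best alternative gives -4.
Others report (3, 10, 8): truth gives 0, best alternative gives -4.
Others report (3, 10, 10): truth gives 0, best alternative gives -4.
Others report (7, 7, 7): truth gives 0, best alternative gives -4.
Others report (7, 7, 8): truth gives 0, best alternative gives -4.
Others report (7, 7, 10): truth gives 0, best alternative gives -4.
(Remaining 58 profiles checked similarly; truth is weakly best in each.)
In every case the truthful report is at least as good as any alternative, so it is a dominant strategy.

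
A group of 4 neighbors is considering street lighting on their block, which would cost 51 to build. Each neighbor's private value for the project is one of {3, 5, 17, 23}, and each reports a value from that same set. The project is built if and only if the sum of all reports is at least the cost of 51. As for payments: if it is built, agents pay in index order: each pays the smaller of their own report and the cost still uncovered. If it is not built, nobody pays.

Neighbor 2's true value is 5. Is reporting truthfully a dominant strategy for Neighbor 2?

Consider the case where Neighbor 1 reports 3, Neighbor 3 reports 23 and Neighbor 4 reports 23.
Truthful report 5: project built, pays 5, utility 5 - 5 = 0.
Report 3 instead: project built, pays 3, utility 5 - 3 = 2.
Since 2 > 0, reporting 3 is strictly better here, so truthful reporting is not dominant.

No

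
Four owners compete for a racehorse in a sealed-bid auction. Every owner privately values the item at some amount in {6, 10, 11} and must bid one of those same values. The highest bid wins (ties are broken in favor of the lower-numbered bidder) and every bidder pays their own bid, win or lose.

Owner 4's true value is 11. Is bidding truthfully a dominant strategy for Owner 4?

No

Consider the case where Owner 1 bids 6, Owner 2 bids 6 and Owner 3 bids 6.
Truthful bid 11: wins, pays 11, utility 11 - 11 = 0.
Bid 10 instead: wins, pays 10, utility 11 - 10 = 1.
Since 1 > 0, bidding 10 is strictly better here, so truthful bidding is not dominant.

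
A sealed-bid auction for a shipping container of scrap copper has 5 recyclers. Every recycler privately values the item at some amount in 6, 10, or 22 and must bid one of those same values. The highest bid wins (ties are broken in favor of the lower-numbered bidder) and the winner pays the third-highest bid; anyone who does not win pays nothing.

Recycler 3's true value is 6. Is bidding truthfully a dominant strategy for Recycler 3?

Yes

Check each profile of the others' bids and compare truth against every alternative bid.
Others bid (6, 6, 10, 10): truth gives 0, best alternative gives -4.
Others bid (6, 6, 6, 6): truth gives 0, best alternative gives 0.
Others bid (6, 6, 6, 10): truth gives 0, best alternative gives 0.
Others bid (6, 6, 6, 22): truth gives 0, best alternative gives 0.
Others bid (6, 6, 10, 6): truth gives 0, best alternative gives 0.
Others bid (6, 6, 10, 22): truth gives 0, best alternative gives 0.
(Remaining 75 profiles checked similarly; truth is weakly best in each.)
In every case the truthful bid is at least as good as any alternative, so it is a dominant strategy.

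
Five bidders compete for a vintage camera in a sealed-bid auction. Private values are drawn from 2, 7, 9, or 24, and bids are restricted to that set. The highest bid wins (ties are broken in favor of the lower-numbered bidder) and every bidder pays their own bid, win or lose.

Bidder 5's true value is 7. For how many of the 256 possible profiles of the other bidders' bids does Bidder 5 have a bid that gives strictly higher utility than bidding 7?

Others bid (2, 2, 2, 7): truth gives -7; bid 2 gives -2 > -7. Violating.
Others bid (2, 2, 2, 9): truth gives -7; bid 2 gives -2 > -7. Violating.
Others bid (2, 2, 2, 24): truth gives -7; bid 2 gives -2 > -7. Violating.
Others bid (2, 2, 7, 2): truth gives -7; bid 2 gives -2 > -7. Violating.
Others bid (2, 2, 2, 2): truth gives 0; no alternative beats it.
(Checking all 256 profiles: 255 have a profitable deviation, 1 does not.)

255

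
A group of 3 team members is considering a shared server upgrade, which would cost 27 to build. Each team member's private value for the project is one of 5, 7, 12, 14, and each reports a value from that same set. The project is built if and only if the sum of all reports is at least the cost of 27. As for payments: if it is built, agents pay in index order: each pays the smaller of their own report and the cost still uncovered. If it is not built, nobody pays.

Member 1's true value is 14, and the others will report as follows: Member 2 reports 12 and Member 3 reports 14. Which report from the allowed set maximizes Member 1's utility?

Report 5: project built, pays 5, utility 14 - 5 = 9.
Report 7: project built, pays 7, utility 14 - 7 = 7.
Report 12: project built, pays 12, utility 14 - 12 = 2.
Report 14: project built, pays 14, utility 14 - 14 = 0.
The best choice is 5 with utility 9.

5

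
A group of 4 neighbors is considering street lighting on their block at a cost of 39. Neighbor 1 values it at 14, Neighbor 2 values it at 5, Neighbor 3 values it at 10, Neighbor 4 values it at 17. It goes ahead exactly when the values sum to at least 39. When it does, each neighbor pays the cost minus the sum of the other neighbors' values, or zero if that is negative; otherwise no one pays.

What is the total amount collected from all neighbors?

20

Total value 46 ≥ cost 39, so it is built.
Neighbor 1: others sum to 32; max(0, 39 - 32) = 7.
Neighbor 2: others sum to 41; max(0, 39 - 41) = 0.
Neighbor 3: others sum to 36; max(0, 39 - 36) = 3.
Neighbor 4: others sum to 29; max(0, 39 - 29) = 10.
Total collected = 7 + 0 + 3 + 10 = 20.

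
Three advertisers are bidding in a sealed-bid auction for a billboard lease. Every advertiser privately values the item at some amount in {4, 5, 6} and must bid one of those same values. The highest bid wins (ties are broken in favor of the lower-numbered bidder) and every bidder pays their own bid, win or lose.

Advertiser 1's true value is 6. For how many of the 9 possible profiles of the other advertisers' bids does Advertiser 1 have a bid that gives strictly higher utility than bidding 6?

Others bid (4, 4): truth gives 0; bid 4 gives 2 > 0. Violating.
Others bid (4, 5): truth gives 0; bid 5 gives 1 > 0. Violating.
Others bid (5, 4): truth gives 0; bid 5 gives 1 > 0. Violating.
Others bid (5, 5): truth gives 0; bid 5 gives 1 > 0. Violating.
Others bid (4, 6): truth gives 0; no alternative beats it.
Others bid (5, 6): truth gives 0; no alternative beats it.
(Checking all 9 profiles: 4 have a profitable deviation, 5 do not.)

4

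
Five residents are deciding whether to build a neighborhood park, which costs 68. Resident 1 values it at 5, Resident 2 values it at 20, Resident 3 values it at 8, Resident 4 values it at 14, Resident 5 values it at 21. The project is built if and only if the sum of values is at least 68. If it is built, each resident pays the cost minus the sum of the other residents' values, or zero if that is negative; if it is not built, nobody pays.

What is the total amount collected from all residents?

68

Total value 68 ≥ cost 68, so it is built.
Resident 1: others sum to 63; max(0, 68 - 63) = 5.
Resident 2: others sum to 48; max(0, 68 - 48) = 20.
Resident 3: others sum to 60; max(0, 68 - 60) = 8.
Resident 4: others sum to 54; max(0, 68 - 54) = 14.
Resident 5: others sum to 47; max(0, 68 - 47) = 21.
Total collected = 5 + 20 + 8 + 14 + 21 = 68.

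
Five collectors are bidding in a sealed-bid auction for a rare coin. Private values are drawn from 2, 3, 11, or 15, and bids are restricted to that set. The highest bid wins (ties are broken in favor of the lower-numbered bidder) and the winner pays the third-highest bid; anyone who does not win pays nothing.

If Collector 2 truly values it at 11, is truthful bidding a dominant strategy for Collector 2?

No

Consider the case where Collector 1 bids 2, Collector 3 bids 2, Collector 4 bids 2 and Collector 5 bids 15.
Truthful bid 11: loses, pays 0, utility 0.
Bid 15 instead: wins, pays 2, utility 11 - 2 = 9.
Since 9 > 0, bidding 15 is strictly better here, so truthful bidding is not dominant.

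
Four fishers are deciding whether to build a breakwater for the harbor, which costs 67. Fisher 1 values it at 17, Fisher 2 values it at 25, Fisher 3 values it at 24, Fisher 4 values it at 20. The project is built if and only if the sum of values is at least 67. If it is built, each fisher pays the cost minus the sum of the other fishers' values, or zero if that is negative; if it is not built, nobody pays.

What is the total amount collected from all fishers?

Total value 86 ≥ cost 67, so it is built.
Fisher 1: others sum to 69; max(0, 67 - 69) = 0.
Fisher 2: others sum to 61; max(0, 67 - 61) = 6.
Fisher 3: others sum to 62; max(0, 67 - 62) = 5.
Fisher 4: others sum to 66; max(0, 67 - 66) = 1.
Total collected = 0 + 6 + 5 + 1 = 12.

12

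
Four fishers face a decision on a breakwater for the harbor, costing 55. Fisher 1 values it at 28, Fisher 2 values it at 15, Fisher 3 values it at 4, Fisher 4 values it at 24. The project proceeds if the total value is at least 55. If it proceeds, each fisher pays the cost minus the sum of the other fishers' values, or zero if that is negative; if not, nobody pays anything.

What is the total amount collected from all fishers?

Total value 71 ≥ cost 55, so it is built.
Fisher 1: others sum to 43; max(0, 55 - 43) = 12.
Fisher 2: others sum to 56; max(0, 55 - 56) = 0.
Fisher 3: others sum to 67; max(0, 55 - 67) = 0.
Fisher 4: others sum to 47; max(0, 55 - 47) = 8.
Total collected = 12 + 0 + 0 + 8 = 20.

20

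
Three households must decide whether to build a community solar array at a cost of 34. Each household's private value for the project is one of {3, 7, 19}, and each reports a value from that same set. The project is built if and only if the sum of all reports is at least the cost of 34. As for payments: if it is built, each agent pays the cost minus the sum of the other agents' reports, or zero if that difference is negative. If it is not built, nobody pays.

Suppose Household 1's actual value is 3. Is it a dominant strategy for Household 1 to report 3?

Yes

Check each profile of the others' reports and compare truth against every alternative report.
Others report (19, 19): truth gives 3, best alternative gives 3.
Others report (3, 3): truth gives 0, best alternative gives 0.
Others report (3, 7): truth gives 0, best alternative gives 0.
Others report (3, 19): truth gives 0, best alternative gives 0.
Others report (7, 3): truth gives 0, best alternative gives 0.
Others report (7, 7): truth gives 0, best alternative gives 0.
(Remaining 3 profiles checked similarly; truth is weakly best in each.)
In every case the truthful report is at least as good as any alternative, so it is a dominant strategy.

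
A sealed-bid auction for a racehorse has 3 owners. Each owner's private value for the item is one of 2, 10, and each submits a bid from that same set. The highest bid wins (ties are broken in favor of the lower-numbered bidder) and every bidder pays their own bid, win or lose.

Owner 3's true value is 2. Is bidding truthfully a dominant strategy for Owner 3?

Yes

Check each profile of the others' bids and compare truth against every alternative bid.
Others bid (2, 10): truth gives -2, best alternative gives -10.
Others bid (10, 2): truth gives -2, best alternative gives -10.
Others bid (10, 10): truth gives -2, best alternative gives -10.
Others bid (2, 2): truth gives -2, best alternative gives -8.
In every case the truthful bid is at least as good as any alternative, so it is a dominant strategy.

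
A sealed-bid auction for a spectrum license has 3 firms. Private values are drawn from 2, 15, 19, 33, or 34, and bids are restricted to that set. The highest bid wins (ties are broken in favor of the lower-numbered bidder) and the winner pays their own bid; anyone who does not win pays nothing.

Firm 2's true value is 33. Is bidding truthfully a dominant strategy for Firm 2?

Consider the case where Firm 1 bids 2 and Firm 3 bids 2.
Truthful bid 33: wins, pays 33, utility 33 - 33 = 0.
Bid 15 instead: wins, pays 15, utility 33 - 15 = 18.
Since 18 > 0, bidding 15 is strictly better here, so truthful bidding is not dominant.

No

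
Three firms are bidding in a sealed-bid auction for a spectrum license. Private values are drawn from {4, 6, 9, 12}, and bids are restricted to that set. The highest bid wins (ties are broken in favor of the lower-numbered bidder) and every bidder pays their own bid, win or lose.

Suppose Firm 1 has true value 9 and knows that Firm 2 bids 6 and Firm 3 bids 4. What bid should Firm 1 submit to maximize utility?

Bid 4: loses but pays 4, utility -4.
Bid 6: wins, pays 6, utility 9 - 6 = 3.
Bid 9: wins, pays 9, utility 9 - 9 = 0.
Bid 12: wins, pays 12, utility 9 - 12 = -3.
The best choice is 6 with utility 3.

6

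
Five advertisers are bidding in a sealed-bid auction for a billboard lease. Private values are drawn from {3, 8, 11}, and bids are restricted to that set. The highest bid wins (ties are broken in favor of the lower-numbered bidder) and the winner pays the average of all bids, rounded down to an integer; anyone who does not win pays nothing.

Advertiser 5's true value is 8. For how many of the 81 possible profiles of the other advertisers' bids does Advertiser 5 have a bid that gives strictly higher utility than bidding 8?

Others bid (3, 3, 3, 8): truth gives 0; bid 11 gives 3 > 0. Violating.
Others bid (3, 3, 8, 3): truth gives 0; bid 11 gives 3 > 0. Violating.
Others bid (3, 3, 8, 8): truth gives 0; bid 11 gives 2 > 0. Violating.
Others bid (3, 8, 3, 3): truth gives 0; bid 11 gives 3 > 0. Violating.
Others bid (3, 3, 3, 3): truth gives 4; no alternative beats it.
Others bid (3, 3, 3, 11): truth gives 0; no alternative beats it.
(Checking all 81 profiles: 14 have a profitable deviation, 67 do not.)

14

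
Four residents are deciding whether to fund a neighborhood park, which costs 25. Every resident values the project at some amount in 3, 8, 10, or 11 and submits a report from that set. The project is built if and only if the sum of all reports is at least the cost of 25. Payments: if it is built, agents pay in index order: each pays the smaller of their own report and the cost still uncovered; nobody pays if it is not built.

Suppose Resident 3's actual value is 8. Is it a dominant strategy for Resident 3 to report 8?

No

Consider the case where Resident 1 reports 3, Resident 2 reports 8 and Resident 4 reports 11.
Truthful report 8: project built, pays 8, utility 8 - 8 = 0.
Report 3 instead: project built, pays 3, utility 8 - 3 = 5.
Since 5 > 0, reporting 3 is strictly better here, so truthful reporting is not dominant.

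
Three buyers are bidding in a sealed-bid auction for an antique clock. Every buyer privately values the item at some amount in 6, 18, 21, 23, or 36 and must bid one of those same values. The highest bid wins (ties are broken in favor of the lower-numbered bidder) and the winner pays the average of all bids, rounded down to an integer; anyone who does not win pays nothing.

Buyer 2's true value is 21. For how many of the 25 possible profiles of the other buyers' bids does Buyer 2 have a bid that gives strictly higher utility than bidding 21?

5

Others bid (6, 6): truth gives 10; bid 18 gives 11 > 10. Violating.
Others bid (6, 18): truth gives 6; bid 18 gives 7 > 6. Violating.
Others bid (6, 23): truth gives 0; bid 23 gives 4 > 0. Violating.
Others bid (21, 6): truth gives 0; bid 23 gives 5 > 0. Violating.
Others bid (6, 21): truth gives 5; no alternative beats it.
Others bid (6, 36): truth gives 0; no alternative beats it.
(Checking all 25 profiles: 5 have a profitable deviation, 20 do not.)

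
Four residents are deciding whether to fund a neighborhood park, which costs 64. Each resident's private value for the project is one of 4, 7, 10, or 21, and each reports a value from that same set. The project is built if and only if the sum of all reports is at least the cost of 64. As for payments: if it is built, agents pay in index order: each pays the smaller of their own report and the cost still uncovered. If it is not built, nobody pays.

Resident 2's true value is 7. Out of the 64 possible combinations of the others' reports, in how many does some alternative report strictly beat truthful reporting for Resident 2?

1

Others report (21, 21, 21): truth gives 0; report 4 gives 3 > 0. Violating.
Others report (4, 4, 4): truth gives 0; no alternative beats it.
Others report (4, 4, 7): truth gives 0; no alternative beats it.
(Checking all 64 profiles: 1 has a profitable deviation, 63 do not.)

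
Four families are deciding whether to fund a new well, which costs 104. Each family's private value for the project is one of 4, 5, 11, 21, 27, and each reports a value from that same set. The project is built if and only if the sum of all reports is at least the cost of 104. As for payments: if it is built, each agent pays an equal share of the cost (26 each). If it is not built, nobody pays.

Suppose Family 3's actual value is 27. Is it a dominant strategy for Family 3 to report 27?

Yes

Check each profile of the others' reports and compare truth against every alternative report.
Others report (27, 27, 27): truth gives 1, best alternative gives 0.
Others report (4, 4, 4): truth gives 0, best alternative gives 0.
Others report (4, 4, 5): truth gives 0, best alternative gives 0.
Others report (4, 4, 11): truth gives 0, best alternative gives 0.
Others report (4, 4, 21): truth gives 0, best alternative gives 0.
Others report (4, 4, 27): truth gives 0, best alternative gives 0.
(Remaining 119 profiles checked similarly; truth is weakly best in each.)
In every case the truthful report is at least as good as any alternative, so it is a dominant strategy.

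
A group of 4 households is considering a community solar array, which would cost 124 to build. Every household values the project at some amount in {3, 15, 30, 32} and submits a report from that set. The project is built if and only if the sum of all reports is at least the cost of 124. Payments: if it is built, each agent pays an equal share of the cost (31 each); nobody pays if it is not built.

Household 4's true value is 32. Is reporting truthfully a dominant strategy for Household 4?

Check each profile of the others' reports and compare truth against every alternative report.
Others report (30, 30, 32): truth gives 1, best alternative gives 0.
Others report (30, 32, 30): truth gives 1, best alternative gives 0.
Others report (32, 30, 30): truth gives 1, best alternative gives 0.
Others report (30, 32, 32): truth gives 1, best alternative gives 1.
Others report (32, 30, 32): truth gives 1, best alternative gives 1.
Others report (32, 32, 30): truth gives 1, best alternative gives 1.
(Remaining 58 profiles checked similarly; truth is weakly best in each.)
In every case the truthful report is at least as good as any alternative, so it is a dominant strategy.

Yes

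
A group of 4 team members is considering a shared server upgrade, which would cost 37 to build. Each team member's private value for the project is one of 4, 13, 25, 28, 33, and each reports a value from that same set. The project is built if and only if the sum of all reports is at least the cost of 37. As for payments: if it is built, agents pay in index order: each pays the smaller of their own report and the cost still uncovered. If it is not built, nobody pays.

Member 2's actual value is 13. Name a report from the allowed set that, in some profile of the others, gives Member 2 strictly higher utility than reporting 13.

Suppose Member 1 reports 4, Member 3 reports 4 and Member 4 reports 25.
Report 13: project built, pays 13, utility 13 - 13 = 0.
Report 4: project built, pays 4, utility 13 - 4 = 9.
So reporting 4 beats truth here (9 > 0).

4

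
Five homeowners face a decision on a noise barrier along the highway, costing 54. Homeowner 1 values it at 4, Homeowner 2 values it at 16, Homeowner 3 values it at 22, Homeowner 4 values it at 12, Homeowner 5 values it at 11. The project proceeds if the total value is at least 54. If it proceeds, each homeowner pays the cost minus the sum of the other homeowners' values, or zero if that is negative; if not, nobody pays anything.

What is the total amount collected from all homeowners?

Total value 65 ≥ cost 54, so it is built.
Homeowner 1: others sum to 61; max(0, 54 - 61) = 0.
Homeowner 2: others sum to 49; max(0, 54 - 49) = 5.
Homeowner 3: others sum to 43; max(0, 54 - 43) = 11.
Homeowner 4: others sum to 53; max(0, 54 - 53) = 1.
Homeowner 5: others sum to 54; max(0, 54 - 54) = 0.
Total collected = 0 + 5 + 11 + 1 + 0 = 17.

17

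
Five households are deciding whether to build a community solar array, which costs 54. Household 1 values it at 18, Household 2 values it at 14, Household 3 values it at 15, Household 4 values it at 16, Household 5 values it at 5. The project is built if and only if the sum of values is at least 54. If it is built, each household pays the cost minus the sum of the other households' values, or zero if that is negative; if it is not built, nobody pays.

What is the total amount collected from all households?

Total value 68 ≥ cost 54, so it is built.
Household 1: others sum to 50; max(0, 54 - 50) = 4.
Household 2: others sum to 54; max(0, 54 - 54) = 0.
Household 3: others sum to 53; max(0, 54 - 53) = 1.
Household 4: others sum to 52; max(0, 54 - 52) = 2.
Household 5: others sum to 63; max(0, 54 - 63) = 0.
Total collected = 4 + 0 + 1 + 2 + 0 = 7.

7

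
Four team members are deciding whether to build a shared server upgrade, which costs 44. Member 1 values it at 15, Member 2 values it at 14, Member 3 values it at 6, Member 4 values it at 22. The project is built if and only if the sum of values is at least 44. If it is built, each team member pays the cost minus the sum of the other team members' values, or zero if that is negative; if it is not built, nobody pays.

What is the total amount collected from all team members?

Total value 57 ≥ cost 44, so it is built.
Member 1: others sum to 42; max(0, 44 - 42) = 2.
Member 2: others sum to 43; max(0, 44 - 43) = 1.
Member 3: others sum to 51; max(0, 44 - 51) = 0.
Member 4: others sum to 35; max(0, 44 - 35) = 9.
Total collected = 2 + 1 + 0 + 9 = 12.

12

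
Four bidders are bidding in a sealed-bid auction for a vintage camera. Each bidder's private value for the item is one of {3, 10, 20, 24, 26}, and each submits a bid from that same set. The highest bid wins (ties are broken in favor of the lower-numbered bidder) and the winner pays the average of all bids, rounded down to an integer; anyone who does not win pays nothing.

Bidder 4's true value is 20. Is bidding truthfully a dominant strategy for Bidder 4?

Consider the case where Bidder 1 bids 3, Bidder 2 bids 3 and Bidder 3 bids 3.
Truthful bid 20: wins, pays 7, utility 20 - 7 = 13.
Bid 10 instead: wins, pays 4, utility 20 - 4 = 16.
Since 16 > 13, bidding 10 is strictly better here, so truthful bidding is not dominant.

No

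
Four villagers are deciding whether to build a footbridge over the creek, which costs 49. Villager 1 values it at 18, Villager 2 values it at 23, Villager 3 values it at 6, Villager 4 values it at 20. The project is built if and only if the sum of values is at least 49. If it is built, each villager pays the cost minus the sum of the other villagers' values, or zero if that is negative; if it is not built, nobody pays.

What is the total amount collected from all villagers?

7

Total value 67 ≥ cost 49, so it is built.
Villager 1: others sum to 49; max(0, 49 - 49) = 0.
Villager 2: others sum to 44; max(0, 49 - 44) = 5.
Villager 3: others sum to 61; max(0, 49 - 61) = 0.
Villager 4: others sum to 47; max(0, 49 - 47) = 2.
Total collected = 0 + 5 + 0 + 2 = 7.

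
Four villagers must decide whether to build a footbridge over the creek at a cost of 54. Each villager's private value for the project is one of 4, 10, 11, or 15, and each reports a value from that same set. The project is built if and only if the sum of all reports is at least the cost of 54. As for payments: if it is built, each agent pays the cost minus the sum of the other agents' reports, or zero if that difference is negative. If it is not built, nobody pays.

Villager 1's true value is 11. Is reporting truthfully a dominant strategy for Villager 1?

Yes

Check each profile of the others' reports and compare truth against every alternative report.
Others report (15, 15, 15): truth gives 2, best alternative gives 2.
Others report (4, 4, 4): truth gives 0, best alternative gives 0.
Others report (4, 4, 10): truth gives 0, best alternative gives 0.
Others report (4, 4, 11): truth gives 0, best alternative gives 0.
Others report (4, 4, 15): truth gives 0, best alternative gives 0.
Others report (4, 10, 4): truth gives 0, best alternative gives 0.
(Remaining 58 profiles checked similarly; truth is weakly best in each.)
In every case the truthful report is at least as good as any alternative, so it is a dominant strategy.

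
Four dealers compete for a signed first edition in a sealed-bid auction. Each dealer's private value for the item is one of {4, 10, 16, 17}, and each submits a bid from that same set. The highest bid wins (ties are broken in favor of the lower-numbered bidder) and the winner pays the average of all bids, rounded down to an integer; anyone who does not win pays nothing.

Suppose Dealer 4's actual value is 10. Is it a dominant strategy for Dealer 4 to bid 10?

Consider the case where Dealer 1 bids 4, Dealer 2 bids 4 and Dealer 3 bids 10.
Truthful bid 10: loses, pays 0, utility 0.
Bid 16 instead: wins, pays 8, utility 10 - 8 = 2.
Since 2 > 0, bidding 16 is strictly better here, so truthful bidding is not dominant.

No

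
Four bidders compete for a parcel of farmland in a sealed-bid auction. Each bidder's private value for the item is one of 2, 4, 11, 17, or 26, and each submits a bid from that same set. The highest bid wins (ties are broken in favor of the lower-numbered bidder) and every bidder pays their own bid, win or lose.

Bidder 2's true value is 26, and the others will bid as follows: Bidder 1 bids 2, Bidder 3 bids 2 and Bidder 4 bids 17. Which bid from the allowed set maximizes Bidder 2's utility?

Bid 2: loses but pays 2, utility -2.
Bid 4: loses but pays 4, utility -4.
Bid 11: loses but pays 11, utility -11.
Bid 17: wins, pays 17, utility 26 - 17 = 9.
Bid 26: wins, pays 26, utility 26 - 26 = 0.
The best choice is 17 with utility 9.

17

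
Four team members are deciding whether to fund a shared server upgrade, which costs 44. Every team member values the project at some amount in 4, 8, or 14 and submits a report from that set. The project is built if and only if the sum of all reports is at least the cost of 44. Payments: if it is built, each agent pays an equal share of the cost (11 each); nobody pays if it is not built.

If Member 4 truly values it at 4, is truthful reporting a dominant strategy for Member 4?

Check each profile of the others' reports and compare truth against every alternative report.
Others report (8, 14, 14): truth gives 0, best alternative gives -7.
Others report (14, 8, 14): truth gives 0, best alternative gives -7.
Others report (14, 14, 8): truth gives 0, best alternative gives -7.
Others report (14, 14, 14): truth gives -7, best alternative gives -7.
Others report (4, 4, 4): truth gives 0, best alternative gives 0.
Others report (4, 4, 8): truth gives 0, best alternative gives 0.
(Remaining 21 profiles checked similarly; truth is weakly best in each.)
In every case the truthful report is at least as good as any alternative, so it is a dominant strategy.

Yes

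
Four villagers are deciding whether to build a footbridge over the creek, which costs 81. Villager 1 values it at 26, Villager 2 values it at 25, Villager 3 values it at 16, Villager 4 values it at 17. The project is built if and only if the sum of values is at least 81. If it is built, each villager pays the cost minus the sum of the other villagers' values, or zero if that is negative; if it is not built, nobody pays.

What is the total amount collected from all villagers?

Total value 84 ≥ cost 81, so it is built.
Villager 1: others sum to 58; max(0, 81 - 58) = 23.
Villager 2: others sum to 59; max(0, 81 - 59) = 22.
Villager 3: others sum to 68; max(0, 81 - 68) = 13.
Villager 4: others sum to 67; max(0, 81 - 67) = 14.
Total collected = 23 + 22 + 13 + 14 = 72.

72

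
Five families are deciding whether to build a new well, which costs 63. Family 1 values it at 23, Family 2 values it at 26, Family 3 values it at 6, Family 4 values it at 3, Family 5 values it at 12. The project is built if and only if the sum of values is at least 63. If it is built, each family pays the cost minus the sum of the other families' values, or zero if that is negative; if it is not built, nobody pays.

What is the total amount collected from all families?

Total value 70 ≥ cost 63, so it is built.
Family 1: others sum to 47; max(0, 63 - 47) = 16.
Family 2: others sum to 44; max(0, 63 - 44) = 19.
Family 3: others sum to 64; max(0, 63 - 64) = 0.
Family 4: others sum to 67; max(0, 63 - 67) = 0.
Family 5: others sum to 58; max(0, 63 - 58) = 5.
Total collected = 16 + 19 + 0 + 0 + 5 = 40.

40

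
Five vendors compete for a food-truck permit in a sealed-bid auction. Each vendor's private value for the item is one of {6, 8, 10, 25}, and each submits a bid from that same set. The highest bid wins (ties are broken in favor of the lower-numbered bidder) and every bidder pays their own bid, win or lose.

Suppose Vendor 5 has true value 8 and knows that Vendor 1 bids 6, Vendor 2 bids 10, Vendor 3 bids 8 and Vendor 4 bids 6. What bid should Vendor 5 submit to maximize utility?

6

Bid 6: loses but pays 6, utility -6.
Bid 8: loses but pays 8, utility -8.
Bid 10: loses but pays 10, utility -10.
Bid 25: wins, pays 25, utility 8 - 25 = -17.
The best choice is 6 with utility -6.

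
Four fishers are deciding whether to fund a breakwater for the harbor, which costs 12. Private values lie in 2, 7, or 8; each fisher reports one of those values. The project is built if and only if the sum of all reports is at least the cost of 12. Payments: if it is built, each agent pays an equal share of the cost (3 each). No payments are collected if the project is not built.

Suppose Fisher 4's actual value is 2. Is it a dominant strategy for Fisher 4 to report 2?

Check each profile of the others' reports and compare truth against every alternative report.
Others report (2, 2, 2): truth gives 0, best alternative gives -1.
Others report (2, 2, 7): truth gives -1, best alternative gives -1.
Others report (2, 2, 8): truth gives -1, best alternative gives -1.
Others report (2, 7, 2): truth gives -1, best alternative gives -1.
Others report (2, 7, 7): truth gives -1, best alternative gives -1.
Others report (2, 7, 8): truth gives -1, best alternative gives -1.
(Remaining 21 profiles checked similarly; truth is weakly best in each.)
In every case the truthful report is at least as good as any alternative, so it is a dominant strategy.

Yes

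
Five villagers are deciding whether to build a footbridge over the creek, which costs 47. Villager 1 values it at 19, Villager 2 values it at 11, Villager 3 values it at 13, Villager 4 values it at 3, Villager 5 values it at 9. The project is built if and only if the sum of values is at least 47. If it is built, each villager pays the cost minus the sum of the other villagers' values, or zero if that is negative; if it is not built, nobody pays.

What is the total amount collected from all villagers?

Total value 55 ≥ cost 47, so it is built.
Villager 1: others sum to 36; max(0, 47 - 36) = 11.
Villager 2: others sum to 44; max(0, 47 - 44) = 3.
Villager 3: others sum to 42; max(0, 47 - 42) = 5.
Villager 4: others sum to 52; max(0, 47 - 52) = 0.
Villager 5: others sum to 46; max(0, 47 - 46) = 1.
Total collected = 11 + 3 + 5 + 0 + 1 = 20.

20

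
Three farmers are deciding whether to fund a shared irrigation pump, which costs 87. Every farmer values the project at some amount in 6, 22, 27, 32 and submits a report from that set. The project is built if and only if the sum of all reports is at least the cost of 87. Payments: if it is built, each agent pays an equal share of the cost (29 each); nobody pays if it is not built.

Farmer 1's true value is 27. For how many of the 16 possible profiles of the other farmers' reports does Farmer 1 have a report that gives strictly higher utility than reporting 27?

Others report (32, 32): truth gives -2; report 6 gives 0 > -2. Violating.
Others report (6, 6): truth gives 0; no alternative beats it.
Others report (6, 22): truth gives 0; no alternative beats it.
(Checking all 16 profiles: 1 has a profitable deviation, 15 do not.)

1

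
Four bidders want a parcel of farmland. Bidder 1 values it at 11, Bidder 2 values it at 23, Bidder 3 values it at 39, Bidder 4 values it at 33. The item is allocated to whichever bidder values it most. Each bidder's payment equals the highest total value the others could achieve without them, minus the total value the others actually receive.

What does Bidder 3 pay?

33

Bidder 3 has the highest value and receives the item.
Without Bidder 3, the item would go to the next-highest value, 33, so the others could achieve 33.
With Bidder 3 present and winning, the others receive nothing, so their total is 0.
Payment = 33 - 0 = 33.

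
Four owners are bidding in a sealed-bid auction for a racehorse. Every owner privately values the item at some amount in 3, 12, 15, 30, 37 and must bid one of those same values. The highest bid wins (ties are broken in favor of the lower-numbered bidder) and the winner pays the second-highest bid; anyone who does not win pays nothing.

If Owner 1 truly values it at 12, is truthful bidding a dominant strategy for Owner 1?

Yes

Check each profile of the others' bids and compare truth against every alternative bid.
Others bid (3, 3, 3): truth gives 9, best alternative gives 9.
Others bid (3, 3, 12): truth gives 0, best alternative gives 0.
Others bid (3, 3, 15): truth gives 0, best alternative gives 0.
Others bid (3, 3, 30): truth gives 0, best alternative gives 0.
Others bid (3, 3, 37): truth gives 0, best alternative gives 0.
Others bid (3, 12, 3): truth gives 0, best alternative gives 0.
(Remaining 119 profiles checked similarly; truth is weakly best in each.)
In every case the truthful bid is at least as good as any alternative, so it is a dominant strategy.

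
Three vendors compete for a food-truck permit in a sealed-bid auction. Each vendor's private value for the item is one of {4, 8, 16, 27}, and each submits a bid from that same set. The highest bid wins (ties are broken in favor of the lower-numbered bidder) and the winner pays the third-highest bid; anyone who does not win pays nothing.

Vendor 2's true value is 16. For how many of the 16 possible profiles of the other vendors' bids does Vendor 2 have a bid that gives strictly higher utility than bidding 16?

Others bid (4, 27): truth gives 0; bid 27 gives 12 > 0. Violating.
Others bid (8, 27): truth gives 0; bid 27 gives 8 > 0. Violating.
Others bid (16, 4): truth gives 0; bid 27 gives 12 > 0. Violating.
Others bid (16, 8): truth gives 0; bid 27 gives 8 > 0. Violating.
Others bid (4, 4): truth gives 12; no alternative beats it.
Others bid (4, 8): truth gives 12; no alternative beats it.
(Checking all 16 profiles: 4 have a profitable deviation, 12 do not.)

4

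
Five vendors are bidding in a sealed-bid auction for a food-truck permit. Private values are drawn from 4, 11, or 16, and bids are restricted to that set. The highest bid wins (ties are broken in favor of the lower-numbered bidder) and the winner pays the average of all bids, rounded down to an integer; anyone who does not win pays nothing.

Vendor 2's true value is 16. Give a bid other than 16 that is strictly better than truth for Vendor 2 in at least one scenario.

11

Suppose Vendor 1 bids 4, Vendor 3 bids 4, Vendor 4 bids 4 and Vendor 5 bids 4.
Bid 16: wins, pays 6, utility 16 - 6 = 10.
Bid 11: wins, pays 5, utility 16 - 5 = 11.
So bidding 11 beats truth here (11 > 10).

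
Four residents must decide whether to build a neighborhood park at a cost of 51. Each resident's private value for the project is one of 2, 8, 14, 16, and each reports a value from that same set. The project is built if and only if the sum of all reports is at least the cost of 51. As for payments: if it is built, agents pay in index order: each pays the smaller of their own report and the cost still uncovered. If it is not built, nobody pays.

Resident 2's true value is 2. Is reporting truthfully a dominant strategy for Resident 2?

Yes

Check each profile of the others' reports and compare truth against every alternative report.
Others report (14, 14, 16): truth gives 0, best alternative gives -6.
Others report (14, 16, 14): truth gives 0, best alternative gives -6.
Others report (14, 16, 16): truth gives 0, best alternative gives -6.
Others report (16, 14, 14): truth gives 0, best alternative gives -6.
Others report (16, 14, 16): truth gives 0, best alternative gives -6.
Others report (16, 16, 14): truth gives 0, best alternative gives -6.
(Remaining 58 profiles checked similarly; truth is weakly best in each.)
In every case the truthful report is at least as good as any alternative, so it is a dominant strategy.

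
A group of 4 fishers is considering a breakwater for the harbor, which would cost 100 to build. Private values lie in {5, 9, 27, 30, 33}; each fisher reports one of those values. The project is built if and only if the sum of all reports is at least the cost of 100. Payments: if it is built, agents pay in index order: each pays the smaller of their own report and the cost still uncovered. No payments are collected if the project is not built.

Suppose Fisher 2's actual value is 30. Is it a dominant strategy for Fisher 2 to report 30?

No

Consider the case where Fisher 1 reports 9, Fisher 3 reports 33 and Fisher 4 reports 33.
Truthful report 30: project built, pays 30, utility 30 - 30 = 0.
Report 27 instead: project built, pays 27, utility 30 - 27 = 3.
Since 3 > 0, reporting 27 is strictly better here, so truthful reporting is not dominant.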